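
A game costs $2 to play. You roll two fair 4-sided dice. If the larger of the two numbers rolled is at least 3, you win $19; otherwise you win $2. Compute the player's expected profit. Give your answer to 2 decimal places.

$12.75

E[payout] = (1/4)·2 + (3/4)·19 = 59/4
Expected profit = 59/4 − 2 = 51/4 ≈ $12.75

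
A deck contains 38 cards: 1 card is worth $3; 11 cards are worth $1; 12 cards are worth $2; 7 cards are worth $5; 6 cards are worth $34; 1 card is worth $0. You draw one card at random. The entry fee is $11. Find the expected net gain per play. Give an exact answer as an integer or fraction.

E[payout] = (1/38)·3 + (11/38)·1 + (12/38)·2 + (7/38)·5 + (6/38)·34 + (1/38)·0 = 277/38
Expected profit = 277/38 − 11 = -141/38

-141/38 dollars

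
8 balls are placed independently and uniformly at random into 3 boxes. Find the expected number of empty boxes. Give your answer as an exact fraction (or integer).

256/2187

Let Xⱼ=1 if box j is empty. P(Xⱼ=1) = ((3-1)/3)^8 = 256/6561.
By linearity, E[#empty] = 3·256/6561 = 256/2187.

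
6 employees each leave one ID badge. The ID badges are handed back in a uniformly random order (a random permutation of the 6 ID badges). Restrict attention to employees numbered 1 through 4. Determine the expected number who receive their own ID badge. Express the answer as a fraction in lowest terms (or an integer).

Let Xᵢ = 1 if person i gets their own ID badge. For each i, P(Xᵢ=1) = 1/6.
By linearity of expectation, E[X₁+…+X_4] = 4·(1/6) = 2/3.

2/3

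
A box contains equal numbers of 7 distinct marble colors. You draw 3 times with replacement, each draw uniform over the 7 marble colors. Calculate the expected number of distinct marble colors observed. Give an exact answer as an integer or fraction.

127/49

Let Xⱼ=1 if type j appears at least once. P(Xⱼ=1) = 1 − ((7−1)/7)^3 = 127/343.
E[#distinct] = 7·127/343 = 127/49.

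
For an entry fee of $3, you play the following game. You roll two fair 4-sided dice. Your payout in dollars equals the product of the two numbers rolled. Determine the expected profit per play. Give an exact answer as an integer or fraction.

13/4 dollars

Distribution of the product of the two numbers rolled: 1 w.p. 1/16, 2 w.p. 1/8, 3 w.p. 1/8, 4 w.p. 3/16, 6 w.p. 1/8, 8 w.p. 1/8, …
E[payout] = (1/16)·1 + (1/8)·2 + (1/8)·3 + (3/16)·4 + (1/8)·6 + (1/8)·8 + (1/16)·9 + (1/8)·12 + (1/16)·16 = 25/4
Expected profit = 25/4 − 3 = 13/4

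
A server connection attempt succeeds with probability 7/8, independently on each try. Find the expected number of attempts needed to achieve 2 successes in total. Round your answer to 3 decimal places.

By linearity (sum of 2 independent geometric waits), E[trials] = 2/p = 2/(7/8) = 16/7.
≈ 2.286

2.286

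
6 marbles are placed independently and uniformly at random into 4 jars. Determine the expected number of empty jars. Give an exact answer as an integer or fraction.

Let Xⱼ=1 if jar j is empty. P(Xⱼ=1) = ((4-1)/4)^6 = 729/4096.
By linearity, E[#empty] = 4·729/4096 = 729/1024.

729/1024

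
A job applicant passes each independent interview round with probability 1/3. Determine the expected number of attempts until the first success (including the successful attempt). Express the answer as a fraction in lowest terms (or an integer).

For a geometric distribution, E[trials] = 1/p = 1/(1/3) = 3.

3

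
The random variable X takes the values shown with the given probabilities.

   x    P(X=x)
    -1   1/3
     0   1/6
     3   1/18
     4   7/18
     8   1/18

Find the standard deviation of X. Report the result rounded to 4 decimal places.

2.6926

E[X] = 11/6, E[X²] = 191/18
Var(X) = E[X²] − (E[X])² = 191/18 − 121/36 = 29/4
SD(X) = √(29/4) ≈ 2.6926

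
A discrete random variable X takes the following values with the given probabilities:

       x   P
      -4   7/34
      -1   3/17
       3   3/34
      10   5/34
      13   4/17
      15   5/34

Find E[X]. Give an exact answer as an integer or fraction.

E[X] = (7/34)·(-4) + (3/17)·(-1) + (3/34)·3 + (5/34)·10 + (4/17)·13 + (5/34)·15
     = 6

6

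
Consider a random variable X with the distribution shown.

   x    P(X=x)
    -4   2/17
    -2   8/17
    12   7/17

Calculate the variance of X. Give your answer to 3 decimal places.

E[X] = (2/17)·(-4) + (8/17)·(-2) + (7/17)·12 = 60/17
E[X²] = (2/17)·16 + (8/17)·4 + (7/17)·144 = 1072/17
Var(X) = 1072/17 − (60/17)² = 14624/289 ≈ 50.602

50.602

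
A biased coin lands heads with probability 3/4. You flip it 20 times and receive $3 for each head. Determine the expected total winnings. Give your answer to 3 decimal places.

E[#heads] = 20·3/4 = 15 (linearity over flips).
E[winnings] = 3·15 = 45.
≈ 45.000

$45.000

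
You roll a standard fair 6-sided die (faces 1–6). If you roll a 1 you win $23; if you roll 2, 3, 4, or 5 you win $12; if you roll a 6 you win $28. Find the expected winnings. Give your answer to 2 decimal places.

E[payout] = (2/3)·12 + (1/6)·23 + (1/6)·28 = 33/2
≈ $16.50

$16.50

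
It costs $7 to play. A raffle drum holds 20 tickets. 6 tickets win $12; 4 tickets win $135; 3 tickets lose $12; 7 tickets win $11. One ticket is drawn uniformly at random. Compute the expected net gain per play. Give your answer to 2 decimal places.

E[payout] = (6/20)·12 + (4/20)·135 + (3/20)·(-12) + (7/20)·11 = 653/20
Expected profit = 653/20 − 7 = 513/20 ≈ $25.65

$25.65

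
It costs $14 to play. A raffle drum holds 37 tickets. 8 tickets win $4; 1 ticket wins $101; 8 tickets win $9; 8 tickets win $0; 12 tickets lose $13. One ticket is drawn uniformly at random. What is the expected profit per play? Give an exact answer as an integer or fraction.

E[payout] = (8/37)·4 + (1/37)·101 + (8/37)·9 + (8/37)·0 + (12/37)·(-13) = 49/37
Expected profit = 49/37 − 14 = -469/37

-469/37 dollars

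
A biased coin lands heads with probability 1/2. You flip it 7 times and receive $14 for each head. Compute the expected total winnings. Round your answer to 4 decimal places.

E[#heads] = 7·1/2 = 7/2 (linearity over flips).
E[winnings] = 14·7/2 = 49.
≈ 49.0000

$49.0000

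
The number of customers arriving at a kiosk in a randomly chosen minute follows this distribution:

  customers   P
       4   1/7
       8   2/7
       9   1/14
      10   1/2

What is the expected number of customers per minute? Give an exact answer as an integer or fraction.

17/2

E[X] = (1/7)·4 + (2/7)·8 + (1/14)·9 + (1/2)·10
     = 17/2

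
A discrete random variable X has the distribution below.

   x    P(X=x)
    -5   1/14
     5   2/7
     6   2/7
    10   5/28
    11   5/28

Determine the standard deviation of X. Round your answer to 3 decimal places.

E[X] = 183/28, E[X²] = 1643/28
Var(X) = E[X²] − (E[X])² = 1643/28 − 33489/784 = 12515/784
SD(X) = √(12515/784) ≈ 3.995

3.995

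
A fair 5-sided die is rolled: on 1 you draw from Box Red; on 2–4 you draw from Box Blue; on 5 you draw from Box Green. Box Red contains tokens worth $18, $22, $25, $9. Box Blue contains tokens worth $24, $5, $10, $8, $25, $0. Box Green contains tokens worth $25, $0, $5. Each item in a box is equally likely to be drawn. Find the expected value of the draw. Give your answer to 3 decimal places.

$12.900

E[X | Box Red] = (18 + 22 + 25 + 9)/4 = 37/2
E[X | Box Blue] = (24 + 5 + 10 + 8 + 25 + 0)/6 = 12
E[X | Box Green] = (25 + 0 + 5)/3 = 10
E[X] = (1/5)·37/2 + (3/5)·12 + (1/5)·10 = 129/10 ≈ 12.900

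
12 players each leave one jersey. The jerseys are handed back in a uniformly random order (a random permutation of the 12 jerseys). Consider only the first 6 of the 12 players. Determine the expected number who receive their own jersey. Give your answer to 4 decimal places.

Let Xᵢ = 1 if person i gets their own jersey. For each i, P(Xᵢ=1) = 1/12.
By linearity of expectation, E[X₁+…+X_6] = 6·(1/12) = 1/2.
≈ 0.5000

0.5000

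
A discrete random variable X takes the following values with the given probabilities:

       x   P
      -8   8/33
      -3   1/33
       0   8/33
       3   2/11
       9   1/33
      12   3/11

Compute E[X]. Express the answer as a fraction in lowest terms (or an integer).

E[X] = (8/33)·(-8) + (1/33)·(-3) + (8/33)·0 + (2/11)·3 + (1/33)·9 + (3/11)·12
     = 68/33

68/33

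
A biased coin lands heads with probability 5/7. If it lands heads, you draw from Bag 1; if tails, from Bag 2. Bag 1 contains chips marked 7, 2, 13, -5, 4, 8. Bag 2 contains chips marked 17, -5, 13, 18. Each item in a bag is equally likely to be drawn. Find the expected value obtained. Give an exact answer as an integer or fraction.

E[X | Bag 1] = (7 + 2 + 13 − 5 + 4 + 8)/6 = 29/6
E[X | Bag 2] = (17 − 5 + 13 + 18)/4 = 43/4
E[X] = (5/7)·29/6 + (2/7)·43/4 = 137/21

137/21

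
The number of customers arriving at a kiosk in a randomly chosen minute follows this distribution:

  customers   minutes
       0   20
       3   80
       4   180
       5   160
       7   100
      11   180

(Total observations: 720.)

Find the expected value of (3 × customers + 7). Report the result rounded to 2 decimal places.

Total = 720, so P(customers=0) = 20/720, etc.
E[3x+7] = (1/36)·7 + (1/9)·16 + (1/4)·19 + (2/9)·22 + (5/36)·28 + (1/4)·40
     = 51/2 ≈ 25.50

25.50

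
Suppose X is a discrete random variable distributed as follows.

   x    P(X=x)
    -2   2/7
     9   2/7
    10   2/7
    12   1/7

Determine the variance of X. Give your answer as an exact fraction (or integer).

1482/49

E[X] = (2/7)·(-2) + (2/7)·9 + (2/7)·10 + (1/7)·12 = 46/7
E[X²] = (2/7)·4 + (2/7)·81 + (2/7)·100 + (1/7)·144 = 514/7
Var(X) = 514/7 − (46/7)² = 1482/49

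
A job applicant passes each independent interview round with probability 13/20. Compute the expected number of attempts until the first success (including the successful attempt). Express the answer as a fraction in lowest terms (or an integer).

20/13

For a geometric distribution, E[trials] = 1/p = 1/(13/20) = 20/13.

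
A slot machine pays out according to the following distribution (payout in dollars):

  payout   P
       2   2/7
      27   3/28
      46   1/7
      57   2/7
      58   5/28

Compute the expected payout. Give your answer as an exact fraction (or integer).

1027/28 dollars

E[X] = (2/7)·2 + (3/28)·27 + (1/7)·46 + (2/7)·57 + (5/28)·58
     = 1027/28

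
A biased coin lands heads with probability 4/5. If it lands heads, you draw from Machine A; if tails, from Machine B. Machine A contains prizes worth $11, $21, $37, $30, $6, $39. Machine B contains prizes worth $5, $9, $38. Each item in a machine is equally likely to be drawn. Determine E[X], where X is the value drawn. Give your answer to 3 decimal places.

$22.667

E[X | Machine A] = (11 + 21 + 37 + 30 + 6 + 39)/6 = 24
E[X | Machine B] = (5 + 9 + 38)/3 = 52/3
E[X] = (4/5)·24 + (1/5)·52/3 = 68/3 ≈ 22.667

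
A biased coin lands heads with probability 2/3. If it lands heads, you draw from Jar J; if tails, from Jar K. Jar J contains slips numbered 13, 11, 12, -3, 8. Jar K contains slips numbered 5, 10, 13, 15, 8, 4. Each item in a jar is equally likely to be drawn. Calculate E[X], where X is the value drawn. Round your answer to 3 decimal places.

8.522

E[X | Jar J] = (13 + 11 + 12 − 3 + 8)/5 = 41/5
E[X | Jar K] = (5 + 10 + 13 + 15 + 8 + 4)/6 = 55/6
E[X] = (2/3)·41/5 + (1/3)·55/6 = 767/90 ≈ 8.522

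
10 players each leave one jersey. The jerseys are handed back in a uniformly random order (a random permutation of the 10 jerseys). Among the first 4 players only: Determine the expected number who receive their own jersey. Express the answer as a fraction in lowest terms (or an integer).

2/5

Let Xᵢ = 1 if person i gets their own jersey. For each i, P(Xᵢ=1) = 1/10.
By linearity of expectation, E[X₁+…+X_4] = 4·(1/10) = 2/5.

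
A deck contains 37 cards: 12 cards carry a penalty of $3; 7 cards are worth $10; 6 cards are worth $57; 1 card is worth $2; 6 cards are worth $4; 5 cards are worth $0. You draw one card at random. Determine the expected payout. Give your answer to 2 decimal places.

E[payout] = (12/37)·(-3) + (7/37)·10 + (6/37)·57 + (1/37)·2 + (6/37)·4 + (5/37)·0 = 402/37
≈ $10.86

$10.86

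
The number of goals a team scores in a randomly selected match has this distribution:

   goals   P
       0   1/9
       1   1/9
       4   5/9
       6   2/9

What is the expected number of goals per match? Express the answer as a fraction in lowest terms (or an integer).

11/3

E[X] = (1/9)·0 + (1/9)·1 + (5/9)·4 + (2/9)·6
     = 11/3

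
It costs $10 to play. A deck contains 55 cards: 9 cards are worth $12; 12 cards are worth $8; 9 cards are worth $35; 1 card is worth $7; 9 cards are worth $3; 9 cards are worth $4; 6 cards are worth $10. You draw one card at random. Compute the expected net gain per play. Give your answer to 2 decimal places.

$1.80

E[payout] = (9/55)·12 + (12/55)·8 + (9/55)·35 + (1/55)·7 + (9/55)·3 + (9/55)·4 + (6/55)·10 = 59/5
Expected profit = 59/5 − 10 = 9/5 ≈ $1.80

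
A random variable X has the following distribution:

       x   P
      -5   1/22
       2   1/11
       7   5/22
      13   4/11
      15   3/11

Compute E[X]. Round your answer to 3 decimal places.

E[X] = (1/22)·(-5) + (1/11)·2 + (5/22)·7 + (4/11)·13 + (3/11)·15
     = 114/11 ≈ 10.364

10.364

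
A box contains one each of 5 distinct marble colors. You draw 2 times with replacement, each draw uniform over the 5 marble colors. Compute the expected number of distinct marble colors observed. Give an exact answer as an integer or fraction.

9/5

Let Xⱼ=1 if type j appears at least once. P(Xⱼ=1) = 1 − ((5−1)/5)^2 = 9/25.
E[#distinct] = 5·9/25 = 9/5.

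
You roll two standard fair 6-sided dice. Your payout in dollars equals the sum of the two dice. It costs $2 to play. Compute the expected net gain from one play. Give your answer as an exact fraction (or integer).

Distribution of the sum of the two dice: 2 w.p. 1/36, 3 w.p. 1/18, 4 w.p. 1/12, 5 w.p. 1/9, 6 w.p. 5/36, 7 w.p. 1/6, …
E[payout] = (1/36)·2 + (1/18)·3 + (1/12)·4 + (1/9)·5 + (5/36)·6 + (1/6)·7 + (5/36)·8 + (1/9)·9 + (1/12)·10 + (1/18)·11 + (1/36)·12 = 7
Expected profit = 7 − 2 = 5

$5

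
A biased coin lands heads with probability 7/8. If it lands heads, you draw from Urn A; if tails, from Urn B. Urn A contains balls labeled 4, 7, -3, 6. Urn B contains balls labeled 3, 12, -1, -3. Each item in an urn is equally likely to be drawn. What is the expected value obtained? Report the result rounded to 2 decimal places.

E[X | Urn A] = (4 + 7 − 3 + 6)/4 = 7/2
E[X | Urn B] = (3 + 12 − 1 − 3)/4 = 11/4
E[X] = (7/8)·7/2 + (1/8)·11/4 = 109/32 ≈ 3.41

3.41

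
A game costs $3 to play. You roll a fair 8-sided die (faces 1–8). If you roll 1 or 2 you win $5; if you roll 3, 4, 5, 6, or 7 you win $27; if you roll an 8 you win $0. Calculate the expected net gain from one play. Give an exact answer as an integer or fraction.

121/8 dollars

E[payout] = (1/8)·0 + (1/4)·5 + (5/8)·27 = 145/8
Expected profit = 145/8 − 3 = 121/8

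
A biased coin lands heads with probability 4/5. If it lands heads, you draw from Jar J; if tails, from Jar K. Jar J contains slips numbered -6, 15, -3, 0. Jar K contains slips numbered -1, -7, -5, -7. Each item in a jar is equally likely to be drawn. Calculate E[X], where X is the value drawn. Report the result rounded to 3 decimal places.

E[X | Jar J] = (-6 + 15 − 3 + 0)/4 = 3/2
E[X | Jar K] = (-1 − 7 − 5 − 7)/4 = -5
E[X] = (4/5)·3/2 + (1/5)·(-5) = 1/5 ≈ 0.200

0.200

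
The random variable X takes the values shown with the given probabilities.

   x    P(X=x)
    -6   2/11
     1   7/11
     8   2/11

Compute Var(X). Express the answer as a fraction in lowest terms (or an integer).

196/11

E[X] = (2/11)·(-6) + (7/11)·1 + (2/11)·8 = 1
E[X²] = (2/11)·36 + (7/11)·1 + (2/11)·64 = 207/11
Var(X) = 207/11 − (1)² = 196/11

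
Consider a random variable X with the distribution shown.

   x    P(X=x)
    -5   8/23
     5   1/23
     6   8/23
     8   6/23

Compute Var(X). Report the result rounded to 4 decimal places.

E[X] = (8/23)·(-5) + (1/23)·5 + (8/23)·6 + (6/23)·8 = 61/23
E[X²] = (8/23)·25 + (1/23)·25 + (8/23)·36 + (6/23)·64 = 39
Var(X) = 39 − (61/23)² = 16910/529 ≈ 31.9660

31.9660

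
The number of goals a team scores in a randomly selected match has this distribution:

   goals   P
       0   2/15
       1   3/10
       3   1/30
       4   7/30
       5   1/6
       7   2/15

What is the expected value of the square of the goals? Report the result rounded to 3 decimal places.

E[X²] = (2/15)·0 + (3/10)·1 + (1/30)·9 + (7/30)·16 + (1/6)·25 + (2/15)·49
     = 451/30 ≈ 15.033

15.033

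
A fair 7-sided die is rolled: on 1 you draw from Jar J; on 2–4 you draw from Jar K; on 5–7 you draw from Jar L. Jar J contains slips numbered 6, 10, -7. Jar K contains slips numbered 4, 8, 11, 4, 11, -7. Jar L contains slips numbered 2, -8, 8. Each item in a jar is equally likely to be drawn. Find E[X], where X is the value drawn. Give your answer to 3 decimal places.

2.929

E[X | Jar J] = (6 + 10 − 7)/3 = 3
E[X | Jar K] = (4 + 8 + 11 + 4 + 11 − 7)/6 = 31/6
E[X | Jar L] = (2 − 8 + 8)/3 = 2/3
E[X] = (1/7)·3 + (3/7)·31/6 + (3/7)·2/3 = 41/14 ≈ 2.929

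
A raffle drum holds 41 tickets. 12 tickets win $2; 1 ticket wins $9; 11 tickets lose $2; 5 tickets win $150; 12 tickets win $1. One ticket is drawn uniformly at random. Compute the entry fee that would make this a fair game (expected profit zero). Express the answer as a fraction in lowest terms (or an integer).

E[payout] = (12/41)·2 + (1/41)·9 + (11/41)·(-2) + (5/41)·150 + (12/41)·1 = 773/41
Fair fee = E[payout] = 773/41

773/41 dollars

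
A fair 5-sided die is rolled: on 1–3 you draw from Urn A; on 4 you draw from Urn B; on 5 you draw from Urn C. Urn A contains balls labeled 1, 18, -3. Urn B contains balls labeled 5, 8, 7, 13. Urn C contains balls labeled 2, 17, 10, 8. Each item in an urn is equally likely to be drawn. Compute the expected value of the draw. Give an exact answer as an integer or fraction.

E[X | Urn A] = (1 + 18 − 3)/3 = 16/3
E[X | Urn B] = (5 + 8 + 7 + 13)/4 = 33/4
E[X | Urn C] = (2 + 17 + 10 + 8)/4 = 37/4
E[X] = (3/5)·16/3 + (1/5)·33/4 + (1/5)·37/4 = 67/10

67/10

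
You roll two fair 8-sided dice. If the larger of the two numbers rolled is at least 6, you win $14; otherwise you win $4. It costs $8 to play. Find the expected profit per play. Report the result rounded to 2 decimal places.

$2.09

E[payout] = (25/64)·4 + (39/64)·14 = 323/32
Expected profit = 323/32 − 8 = 67/32 ≈ $2.09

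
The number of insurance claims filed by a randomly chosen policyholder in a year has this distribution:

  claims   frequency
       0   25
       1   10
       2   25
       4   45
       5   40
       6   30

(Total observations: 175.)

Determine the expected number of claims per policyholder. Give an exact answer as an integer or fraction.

Total = 175, so P(claims=0) = 25/175, etc.
E[X] = (1/7)·0 + (2/35)·1 + (1/7)·2 + (9/35)·4 + (8/35)·5 + (6/35)·6
     = 124/35

124/35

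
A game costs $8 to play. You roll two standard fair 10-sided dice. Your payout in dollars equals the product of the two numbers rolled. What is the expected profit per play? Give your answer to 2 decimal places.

Distribution of the product of the two numbers rolled: 1 w.p. 1/100, 2 w.p. 1/50, 3 w.p. 1/50, 4 w.p. 3/100, 5 w.p. 1/50, 6 w.p. 1/25, …
E[payout] = (1/100)·1 + (1/50)·2 + (1/50)·3 + (3/100)·4 + (1/50)·5 + (1/25)·6 + (1/50)·7 + (1/25)·8 + (3/100)·9 + (1/25)·10 + (1/25)·12 + (1/50)·14 + (1/50)·15 + (3/100)·16 + (1/25)·18 + (1/25)·20 + (1/50)·21 + (1/25)·24 + (1/100)·25 + (1/50)·27 + (1/50)·28 + (1/25)·30 + (1/50)·32 + (1/50)·35 + (3/100)·36 + (1/25)·40 + (1/50)·42 + (1/50)·45 + (1/50)·48 + (1/100)·49 + (1/50)·50 + (1/50)·54 + (1/50)·56 + (1/50)·60 + (1/50)·63 + (1/100)·64 + (1/50)·70 + (1/50)·72 + (1/50)·80 + (1/100)·81 + (1/50)·90 + (1/100)·100 = 121/4
Expected profit = 121/4 − 8 = 89/4 ≈ $22.25

$22.25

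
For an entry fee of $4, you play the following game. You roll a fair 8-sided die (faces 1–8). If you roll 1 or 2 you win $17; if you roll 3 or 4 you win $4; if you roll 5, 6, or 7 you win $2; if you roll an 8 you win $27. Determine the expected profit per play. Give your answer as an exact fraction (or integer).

E[payout] = (3/8)·2 + (1/4)·4 + (1/4)·17 + (1/8)·27 = 75/8
Expected profit = 75/8 − 4 = 43/8

43/8 dollars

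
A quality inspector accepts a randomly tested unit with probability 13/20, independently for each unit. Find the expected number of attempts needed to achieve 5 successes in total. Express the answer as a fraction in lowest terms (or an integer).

By linearity (sum of 5 independent geometric waits), E[trials] = 5/p = 5/(13/20) = 100/13.

100/13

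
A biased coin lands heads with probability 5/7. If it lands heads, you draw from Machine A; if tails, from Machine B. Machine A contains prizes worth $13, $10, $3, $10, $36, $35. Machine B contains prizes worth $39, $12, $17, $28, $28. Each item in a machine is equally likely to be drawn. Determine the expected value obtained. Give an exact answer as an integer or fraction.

4163/210 dollars

E[X | Machine A] = (13 + 10 + 3 + 10 + 36 + 35)/6 = 107/6
E[X | Machine B] = (39 + 12 + 17 + 28 + 28)/5 = 124/5
E[X] = (5/7)·107/6 + (2/7)·124/5 = 4163/210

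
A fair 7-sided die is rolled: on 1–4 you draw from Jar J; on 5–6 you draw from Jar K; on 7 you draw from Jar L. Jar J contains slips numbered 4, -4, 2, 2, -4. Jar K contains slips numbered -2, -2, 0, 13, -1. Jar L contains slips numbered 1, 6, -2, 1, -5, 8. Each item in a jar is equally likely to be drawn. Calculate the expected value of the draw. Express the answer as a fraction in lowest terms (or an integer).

47/70

E[X | Jar J] = (4 − 4 + 2 + 2 − 4)/5 = 0
E[X | Jar K] = (-2 − 2 + 0 + 13 − 1)/5 = 8/5
E[X | Jar L] = (1 + 6 − 2 + 1 − 5 + 8)/6 = 3/2
E[X] = (4/7)·0 + (2/7)·8/5 + (1/7)·3/2 = 47/70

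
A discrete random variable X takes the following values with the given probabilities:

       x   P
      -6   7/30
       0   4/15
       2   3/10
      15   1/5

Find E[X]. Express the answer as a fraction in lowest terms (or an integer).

E[X] = (7/30)·(-6) + (4/15)·0 + (3/10)·2 + (1/5)·15
     = 11/5

11/5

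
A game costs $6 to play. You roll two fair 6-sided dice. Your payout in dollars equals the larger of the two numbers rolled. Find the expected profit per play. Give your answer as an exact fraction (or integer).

-55/36 dollars

Distribution of the larger of the two numbers rolled: 1 w.p. 1/36, 2 w.p. 1/12, 3 w.p. 5/36, 4 w.p. 7/36, 5 w.p. 1/4, 6 w.p. 11/36
E[payout] = (1/36)·1 + (1/12)·2 + (5/36)·3 + (7/36)·4 + (1/4)·5 + (11/36)·6 = 161/36
Expected profit = 161/36 − 6 = -55/36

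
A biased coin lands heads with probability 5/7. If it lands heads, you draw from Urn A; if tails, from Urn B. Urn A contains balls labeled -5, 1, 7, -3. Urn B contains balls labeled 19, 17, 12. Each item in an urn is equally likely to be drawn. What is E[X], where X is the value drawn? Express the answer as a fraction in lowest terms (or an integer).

32/7

E[X | Urn A] = (-5 + 1 + 7 − 3)/4 = 0
E[X | Urn B] = (19 + 17 + 12)/3 = 16
E[X] = (5/7)·0 + (2/7)·16 = 32/7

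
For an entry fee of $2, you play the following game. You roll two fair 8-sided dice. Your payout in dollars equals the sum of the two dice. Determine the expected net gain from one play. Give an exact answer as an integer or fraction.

$7

Distribution of the sum of the two dice: 2 w.p. 1/64, 3 w.p. 1/32, 4 w.p. 3/64, 5 w.p. 1/16, 6 w.p. 5/64, 7 w.p. 3/32, …
E[payout] = (1/64)·2 + (1/32)·3 + (3/64)·4 + (1/16)·5 + (5/64)·6 + (3/32)·7 + (7/64)·8 + (1/8)·9 + (7/64)·10 + (3/32)·11 + (5/64)·12 + (1/16)·13 + (3/64)·14 + (1/32)·15 + (1/64)·16 = 9
Expected profit = 9 − 2 = 7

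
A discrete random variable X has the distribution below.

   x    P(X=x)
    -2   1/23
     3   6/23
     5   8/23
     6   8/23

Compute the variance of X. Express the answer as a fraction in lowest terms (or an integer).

E[X] = (1/23)·(-2) + (6/23)·3 + (8/23)·5 + (8/23)·6 = 104/23
E[X²] = (1/23)·4 + (6/23)·9 + (8/23)·25 + (8/23)·36 = 546/23
Var(X) = 546/23 − (104/23)² = 1742/529

1742/529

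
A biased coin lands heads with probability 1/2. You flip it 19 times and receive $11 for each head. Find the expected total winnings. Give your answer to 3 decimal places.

$104.500

E[#heads] = 19·1/2 = 19/2 (linearity over flips).
E[winnings] = 11·19/2 = 209/2.
≈ 104.500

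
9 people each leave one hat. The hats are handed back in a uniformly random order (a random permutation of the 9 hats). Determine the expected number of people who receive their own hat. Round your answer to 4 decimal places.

1.0000

Let Xᵢ = 1 if person i gets their own hat. For each i, P(Xᵢ=1) = 1/9.
By linearity of expectation, E[X₁+…+X_9] = 9·(1/9) = 1.
≈ 1.0000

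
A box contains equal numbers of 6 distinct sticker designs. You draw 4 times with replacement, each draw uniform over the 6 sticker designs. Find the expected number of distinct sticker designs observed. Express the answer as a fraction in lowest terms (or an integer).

671/216

Let Xⱼ=1 if type j appears at least once. P(Xⱼ=1) = 1 − ((6−1)/6)^4 = 671/1296.
E[#distinct] = 6·671/1296 = 671/216.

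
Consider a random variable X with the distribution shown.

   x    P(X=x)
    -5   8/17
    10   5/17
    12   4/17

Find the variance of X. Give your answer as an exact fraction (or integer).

E[X] = (8/17)·(-5) + (5/17)·10 + (4/17)·12 = 58/17
E[X²] = (8/17)·25 + (5/17)·100 + (4/17)·144 = 1276/17
Var(X) = 1276/17 − (58/17)² = 18328/289

18328/289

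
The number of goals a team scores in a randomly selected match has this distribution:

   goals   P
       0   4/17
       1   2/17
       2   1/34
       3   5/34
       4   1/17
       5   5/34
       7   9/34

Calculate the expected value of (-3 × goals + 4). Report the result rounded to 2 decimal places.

E[-3x+4] = (4/17)·4 + (2/17)·1 + (1/34)·(-2) + (5/34)·(-5) + (1/17)·(-8) + (5/34)·(-11) + (9/34)·(-17)
     = -215/34 ≈ -6.32

-6.32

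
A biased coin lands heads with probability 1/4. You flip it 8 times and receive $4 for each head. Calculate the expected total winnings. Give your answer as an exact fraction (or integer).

$8

E[#heads] = 8·1/4 = 2 (linearity over flips).
E[winnings] = 4·2 = 8.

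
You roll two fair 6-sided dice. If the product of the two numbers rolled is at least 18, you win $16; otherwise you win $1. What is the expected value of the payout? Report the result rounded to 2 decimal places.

$5.17

E[payout] = (13/18)·1 + (5/18)·16 = 31/6
≈ $5.17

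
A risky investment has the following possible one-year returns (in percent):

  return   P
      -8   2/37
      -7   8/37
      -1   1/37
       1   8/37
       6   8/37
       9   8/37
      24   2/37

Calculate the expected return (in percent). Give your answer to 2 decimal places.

2.78

E[X] = (2/37)·(-8) + (8/37)·(-7) + (1/37)·(-1) + (8/37)·1 + (8/37)·6 + (8/37)·9 + (2/37)·24
     = 103/37 ≈ 2.78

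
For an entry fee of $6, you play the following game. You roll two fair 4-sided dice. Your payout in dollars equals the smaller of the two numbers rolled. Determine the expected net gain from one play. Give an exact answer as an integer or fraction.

Distribution of the smaller of the two numbers rolled: 1 w.p. 7/16, 2 w.p. 5/16, 3 w.p. 3/16, 4 w.p. 1/16
E[payout] = (7/16)·1 + (5/16)·2 + (3/16)·3 + (1/16)·4 = 15/8
Expected profit = 15/8 − 6 = -33/8

-33/8 dollars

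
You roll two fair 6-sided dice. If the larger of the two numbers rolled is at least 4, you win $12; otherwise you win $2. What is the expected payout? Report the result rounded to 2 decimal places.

E[payout] = (1/4)·2 + (3/4)·12 = 19/2
≈ $9.50

$9.50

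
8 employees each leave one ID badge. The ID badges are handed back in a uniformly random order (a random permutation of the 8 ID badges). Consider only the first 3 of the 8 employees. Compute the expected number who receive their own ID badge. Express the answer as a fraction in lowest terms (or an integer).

Let Xᵢ = 1 if person i gets their own ID badge. For each i, P(Xᵢ=1) = 1/8.
By linearity of expectation, E[X₁+…+X_3] = 3·(1/8) = 3/8.

3/8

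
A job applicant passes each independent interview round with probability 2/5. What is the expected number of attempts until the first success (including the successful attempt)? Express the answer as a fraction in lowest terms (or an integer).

For a geometric distribution, E[trials] = 1/p = 1/(2/5) = 5/2.

5/2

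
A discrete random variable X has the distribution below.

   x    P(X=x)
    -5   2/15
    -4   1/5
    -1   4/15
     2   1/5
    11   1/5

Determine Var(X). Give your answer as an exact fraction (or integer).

6986/225

E[X] = (2/15)·(-5) + (1/5)·(-4) + (4/15)·(-1) + (1/5)·2 + (1/5)·11 = 13/15
E[X²] = (2/15)·25 + (1/5)·16 + (4/15)·1 + (1/5)·4 + (1/5)·121 = 159/5
Var(X) = 159/5 − (13/15)² = 6986/225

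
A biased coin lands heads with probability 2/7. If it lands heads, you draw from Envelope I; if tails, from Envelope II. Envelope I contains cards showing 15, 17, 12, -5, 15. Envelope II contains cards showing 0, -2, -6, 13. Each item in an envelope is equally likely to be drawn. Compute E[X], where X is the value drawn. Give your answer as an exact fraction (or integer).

557/140

E[X | Envelope I] = (15 + 17 + 12 − 5 + 15)/5 = 54/5
E[X | Envelope II] = (0 − 2 − 6 + 13)/4 = 5/4
E[X] = (2/7)·54/5 + (5/7)·5/4 = 557/140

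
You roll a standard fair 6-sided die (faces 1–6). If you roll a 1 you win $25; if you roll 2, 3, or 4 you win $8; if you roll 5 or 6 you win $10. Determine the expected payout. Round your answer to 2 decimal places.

E[payout] = (1/2)·8 + (1/3)·10 + (1/6)·25 = 23/2
≈ $11.50

$11.50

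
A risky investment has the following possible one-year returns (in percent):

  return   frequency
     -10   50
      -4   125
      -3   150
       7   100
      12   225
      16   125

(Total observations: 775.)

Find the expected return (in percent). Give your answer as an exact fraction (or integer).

Total = 775, so P(return=-10) = 50/775, etc.
E[X] = (2/31)·(-10) + (5/31)·(-4) + (6/31)·(-3) + (4/31)·7 + (9/31)·12 + (5/31)·16
     = 158/31

158/31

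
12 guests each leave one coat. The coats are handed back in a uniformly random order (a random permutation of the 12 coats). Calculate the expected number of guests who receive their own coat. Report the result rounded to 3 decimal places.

Let Xᵢ = 1 if person i gets their own coat. For each i, P(Xᵢ=1) = 1/12.
By linearity of expectation, E[X₁+…+X_12] = 12·(1/12) = 1.
≈ 1.000

1.000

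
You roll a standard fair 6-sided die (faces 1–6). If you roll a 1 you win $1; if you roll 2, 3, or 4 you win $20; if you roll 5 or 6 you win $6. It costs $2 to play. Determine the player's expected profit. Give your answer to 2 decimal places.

$10.17

E[payout] = (1/6)·1 + (1/3)·6 + (1/2)·20 = 73/6
Expected profit = 73/6 − 2 = 61/6 ≈ $10.17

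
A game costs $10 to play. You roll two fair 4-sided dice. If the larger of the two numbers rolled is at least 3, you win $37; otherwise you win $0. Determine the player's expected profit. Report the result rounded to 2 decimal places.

E[payout] = (1/4)·0 + (3/4)·37 = 111/4
Expected profit = 111/4 − 10 = 71/4 ≈ $17.75

$17.75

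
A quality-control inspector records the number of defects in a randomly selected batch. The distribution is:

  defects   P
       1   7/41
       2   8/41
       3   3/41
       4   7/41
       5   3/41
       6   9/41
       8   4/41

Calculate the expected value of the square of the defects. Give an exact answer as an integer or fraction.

833/41

E[X²] = (7/41)·1 + (8/41)·4 + (3/41)·9 + (7/41)·16 + (3/41)·25 + (9/41)·36 + (4/41)·64
     = 833/41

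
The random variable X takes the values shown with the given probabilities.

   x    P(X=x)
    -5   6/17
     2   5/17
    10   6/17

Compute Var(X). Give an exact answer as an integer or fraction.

E[X] = (6/17)·(-5) + (5/17)·2 + (6/17)·10 = 40/17
E[X²] = (6/17)·25 + (5/17)·4 + (6/17)·100 = 770/17
Var(X) = 770/17 − (40/17)² = 11490/289

11490/289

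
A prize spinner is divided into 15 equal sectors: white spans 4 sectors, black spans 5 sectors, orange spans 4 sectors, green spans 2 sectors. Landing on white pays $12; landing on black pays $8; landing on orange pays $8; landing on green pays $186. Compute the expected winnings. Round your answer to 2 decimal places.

E[payout] = (4/15)·12 + (5/15)·8 + (4/15)·8 + (2/15)·186 = 164/5
≈ $32.80

$32.80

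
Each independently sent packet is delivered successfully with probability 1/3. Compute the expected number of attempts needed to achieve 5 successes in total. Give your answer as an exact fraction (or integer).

By linearity (sum of 5 independent geometric waits), E[trials] = 5/p = 5/(1/3) = 15.

15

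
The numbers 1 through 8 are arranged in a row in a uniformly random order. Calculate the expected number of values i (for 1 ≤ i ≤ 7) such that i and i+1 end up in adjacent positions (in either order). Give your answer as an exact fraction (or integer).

For each i ∈ {1,…,7}, let Xᵢ = 1 if i and i+1 are adjacent. P(Xᵢ=1) = 2·(8−1)!/8! = 2/8.
By linearity, E[ΣXᵢ] = (7)·(2/8) = 7/4.

7/4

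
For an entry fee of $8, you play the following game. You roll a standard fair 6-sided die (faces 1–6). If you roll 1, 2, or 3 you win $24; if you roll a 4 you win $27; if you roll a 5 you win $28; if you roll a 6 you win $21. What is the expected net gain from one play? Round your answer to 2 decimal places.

E[payout] = (1/6)·21 + (1/2)·24 + (1/6)·27 + (1/6)·28 = 74/3
Expected profit = 74/3 − 8 = 50/3 ≈ $16.67

$16.67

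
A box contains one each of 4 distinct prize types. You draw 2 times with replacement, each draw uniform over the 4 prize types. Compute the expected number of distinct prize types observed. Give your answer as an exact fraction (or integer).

7/4

Let Xⱼ=1 if type j appears at least once. P(Xⱼ=1) = 1 − ((4−1)/4)^2 = 7/16.
E[#distinct] = 4·7/16 = 7/4.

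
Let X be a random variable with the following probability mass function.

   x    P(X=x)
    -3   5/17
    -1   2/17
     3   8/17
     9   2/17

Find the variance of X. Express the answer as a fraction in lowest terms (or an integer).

E[X] = (5/17)·(-3) + (2/17)·(-1) + (8/17)·3 + (2/17)·9 = 25/17
E[X²] = (5/17)·9 + (2/17)·1 + (8/17)·9 + (2/17)·81 = 281/17
Var(X) = 281/17 − (25/17)² = 4152/289

4152/289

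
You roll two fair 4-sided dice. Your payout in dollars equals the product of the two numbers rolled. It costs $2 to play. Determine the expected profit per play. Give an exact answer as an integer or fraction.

Distribution of the product of the two numbers rolled: 1 w.p. 1/16, 2 w.p. 1/8, 3 w.p. 1/8, 4 w.p. 3/16, 6 w.p. 1/8, 8 w.p. 1/8, …
E[payout] = (1/16)·1 + (1/8)·2 + (1/8)·3 + (3/16)·4 + (1/8)·6 + (1/8)·8 + (1/16)·9 + (1/8)·12 + (1/16)·16 = 25/4
Expected profit = 25/4 − 2 = 17/4

17/4 dollars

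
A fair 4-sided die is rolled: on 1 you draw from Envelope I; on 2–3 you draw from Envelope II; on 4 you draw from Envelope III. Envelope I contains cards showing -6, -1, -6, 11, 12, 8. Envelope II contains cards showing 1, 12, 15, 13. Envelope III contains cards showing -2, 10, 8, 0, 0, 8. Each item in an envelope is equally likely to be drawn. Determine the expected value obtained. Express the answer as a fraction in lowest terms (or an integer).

55/8

E[X | Envelope I] = (-6 − 1 − 6 + 11 + 12 + 8)/6 = 3
E[X | Envelope II] = (1 + 12 + 15 + 13)/4 = 41/4
E[X | Envelope III] = (-2 + 10 + 8 + 0 + 0 + 8)/6 = 4
E[X] = (1/4)·3 + (1/2)·41/4 + (1/4)·4 = 55/8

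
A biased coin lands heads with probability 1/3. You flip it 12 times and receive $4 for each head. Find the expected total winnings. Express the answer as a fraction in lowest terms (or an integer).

$16

E[#heads] = 12·1/3 = 4 (linearity over flips).
E[winnings] = 4·4 = 16.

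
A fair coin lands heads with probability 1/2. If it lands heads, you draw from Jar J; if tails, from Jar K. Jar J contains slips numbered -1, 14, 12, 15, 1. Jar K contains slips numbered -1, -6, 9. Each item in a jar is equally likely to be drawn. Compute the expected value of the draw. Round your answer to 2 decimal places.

4.43

E[X | Jar J] = (-1 + 14 + 12 + 15 + 1)/5 = 41/5
E[X | Jar K] = (-1 − 6 + 9)/3 = 2/3
E[X] = (1/2)·41/5 + (1/2)·2/3 = 133/30 ≈ 4.43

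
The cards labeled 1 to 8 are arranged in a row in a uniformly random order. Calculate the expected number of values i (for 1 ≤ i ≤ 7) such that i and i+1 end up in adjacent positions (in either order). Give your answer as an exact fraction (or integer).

For each i ∈ {1,…,7}, let Xᵢ = 1 if i and i+1 are adjacent. P(Xᵢ=1) = 2·(8−1)!/8! = 2/8.
By linearity, E[ΣXᵢ] = (7)·(2/8) = 7/4.

7/4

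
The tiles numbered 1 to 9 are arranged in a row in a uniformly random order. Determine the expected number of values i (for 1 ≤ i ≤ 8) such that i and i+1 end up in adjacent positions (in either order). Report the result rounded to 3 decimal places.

For each i ∈ {1,…,8}, let Xᵢ = 1 if i and i+1 are adjacent. P(Xᵢ=1) = 2·(9−1)!/9! = 2/9.
By linearity, E[ΣXᵢ] = (8)·(2/9) = 16/9.
≈ 1.778

1.778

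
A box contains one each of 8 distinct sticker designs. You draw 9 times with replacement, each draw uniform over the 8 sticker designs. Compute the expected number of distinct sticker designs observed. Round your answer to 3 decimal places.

5.595

Let Xⱼ=1 if type j appears at least once. P(Xⱼ=1) = 1 − ((8−1)/8)^9 = 93864121/134217728.
E[#distinct] = 8·93864121/134217728 = 93864121/16777216.
≈ 5.595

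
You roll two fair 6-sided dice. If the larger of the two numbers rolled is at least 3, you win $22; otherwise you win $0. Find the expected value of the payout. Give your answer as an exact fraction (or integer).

176/9 dollars

E[payout] = (1/9)·0 + (8/9)·22 = 176/9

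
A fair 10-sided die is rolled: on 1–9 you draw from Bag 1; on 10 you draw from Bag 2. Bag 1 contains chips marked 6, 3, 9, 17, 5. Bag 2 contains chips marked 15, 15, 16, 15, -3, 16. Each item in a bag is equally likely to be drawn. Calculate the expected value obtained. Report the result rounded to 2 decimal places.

8.43

E[X | Bag 1] = (6 + 3 + 9 + 17 + 5)/5 = 8
E[X | Bag 2] = (15 + 15 + 16 + 15 − 3 + 16)/6 = 37/3
E[X] = (9/10)·8 + (1/10)·37/3 = 253/30 ≈ 8.43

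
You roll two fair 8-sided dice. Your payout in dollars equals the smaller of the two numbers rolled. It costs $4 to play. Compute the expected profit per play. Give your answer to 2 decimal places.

Distribution of the smaller of the two numbers rolled: 1 w.p. 15/64, 2 w.p. 13/64, 3 w.p. 11/64, 4 w.p. 9/64, 5 w.p. 7/64, 6 w.p. 5/64, …
E[payout] = (15/64)·1 + (13/64)·2 + (11/64)·3 + (9/64)·4 + (7/64)·5 + (5/64)·6 + (3/64)·7 + (1/64)·8 = 51/16
Expected profit = 51/16 − 4 = -13/16 ≈ -$0.81

-$0.81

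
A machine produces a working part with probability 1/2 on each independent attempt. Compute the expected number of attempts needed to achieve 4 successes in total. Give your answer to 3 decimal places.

By linearity (sum of 4 independent geometric waits), E[trials] = 4/p = 4/(1/2) = 8.
≈ 8.000

8.000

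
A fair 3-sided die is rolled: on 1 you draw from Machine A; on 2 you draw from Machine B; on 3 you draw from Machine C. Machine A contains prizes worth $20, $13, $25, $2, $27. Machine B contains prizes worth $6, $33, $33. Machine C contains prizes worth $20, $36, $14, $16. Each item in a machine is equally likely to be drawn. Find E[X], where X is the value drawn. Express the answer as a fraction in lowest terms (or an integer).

E[X | Machine A] = (20 + 13 + 25 + 2 + 27)/5 = 87/5
E[X | Machine B] = (6 + 33 + 33)/3 = 24
E[X | Machine C] = (20 + 36 + 14 + 16)/4 = 43/2
E[X] = (1/3)·87/5 + (1/3)·24 + (1/3)·43/2 = 629/30

629/30 dollars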